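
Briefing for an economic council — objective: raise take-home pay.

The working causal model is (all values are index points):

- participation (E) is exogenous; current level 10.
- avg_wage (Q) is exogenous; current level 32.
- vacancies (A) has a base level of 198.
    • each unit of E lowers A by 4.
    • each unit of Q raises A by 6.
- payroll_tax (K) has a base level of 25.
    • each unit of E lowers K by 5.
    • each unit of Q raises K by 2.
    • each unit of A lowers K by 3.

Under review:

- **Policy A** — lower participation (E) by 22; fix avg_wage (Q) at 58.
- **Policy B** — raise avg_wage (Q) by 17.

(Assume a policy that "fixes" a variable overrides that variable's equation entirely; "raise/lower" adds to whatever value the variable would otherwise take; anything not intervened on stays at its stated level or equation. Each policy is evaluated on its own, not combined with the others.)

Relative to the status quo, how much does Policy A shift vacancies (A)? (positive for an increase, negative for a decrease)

244

Baseline:
  E = 10
  Q = 32
  A = 198 − 4·10 + 6·32 = 350
Policy A (E − 22, Q := 58):
  E = 10 − 22 = -12
  Q = 58
  A = 198 − 4·(-12) + 6·58 = 594
Change in A: 594 − 350 = 244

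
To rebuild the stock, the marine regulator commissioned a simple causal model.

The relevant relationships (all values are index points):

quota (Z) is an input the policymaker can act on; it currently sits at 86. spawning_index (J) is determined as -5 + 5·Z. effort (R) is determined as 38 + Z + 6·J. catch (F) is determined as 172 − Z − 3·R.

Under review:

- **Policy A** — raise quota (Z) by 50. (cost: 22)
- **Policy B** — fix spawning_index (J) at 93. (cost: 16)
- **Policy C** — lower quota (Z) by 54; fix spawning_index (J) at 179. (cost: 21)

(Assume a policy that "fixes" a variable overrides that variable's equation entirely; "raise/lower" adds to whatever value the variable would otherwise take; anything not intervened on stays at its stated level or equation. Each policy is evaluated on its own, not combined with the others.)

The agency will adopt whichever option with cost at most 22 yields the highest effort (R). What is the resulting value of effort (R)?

Policy A (Z + 50):
  Z = 86 + 50 = 136
  J = -5 + 5·136 = 675
  R = 38 + 136 + 6·675 = 4224
Policy B (J := 93):
  Z = 86
  J = 93
  R = 38 + 86 + 6·93 = 682
Policy C (Z − 54, J := 179):
  Z = 86 − 54 = 32
  J = 179
  R = 38 + 32 + 6·179 = 1144
Comparing — Policy A: R=4224, Policy B: R=682, Policy C: R=1144. Highest is 4224 (Policy A).

4224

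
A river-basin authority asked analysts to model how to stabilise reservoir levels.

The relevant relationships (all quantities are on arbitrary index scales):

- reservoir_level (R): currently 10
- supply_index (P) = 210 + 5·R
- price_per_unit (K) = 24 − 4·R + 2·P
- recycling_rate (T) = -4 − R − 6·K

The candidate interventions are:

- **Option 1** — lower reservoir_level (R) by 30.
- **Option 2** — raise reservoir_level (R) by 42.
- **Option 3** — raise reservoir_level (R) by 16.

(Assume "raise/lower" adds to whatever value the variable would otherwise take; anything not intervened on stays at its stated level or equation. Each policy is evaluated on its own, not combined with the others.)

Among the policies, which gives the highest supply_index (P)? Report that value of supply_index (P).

Option 1 (R − 30):
  R = 10 − 30 = -20
  P = 210 + 5·(-20) = 110
Option 2 (R + 42):
  R = 10 + 42 = 52
  P = 210 + 5·52 = 470
Option 3 (R + 16):
  R = 10 + 16 = 26
  P = 210 + 5·26 = 340
Comparing — Option 1: P=110, Option 2: P=470, Option 3: P=340. Highest is 470 (Option 2).

470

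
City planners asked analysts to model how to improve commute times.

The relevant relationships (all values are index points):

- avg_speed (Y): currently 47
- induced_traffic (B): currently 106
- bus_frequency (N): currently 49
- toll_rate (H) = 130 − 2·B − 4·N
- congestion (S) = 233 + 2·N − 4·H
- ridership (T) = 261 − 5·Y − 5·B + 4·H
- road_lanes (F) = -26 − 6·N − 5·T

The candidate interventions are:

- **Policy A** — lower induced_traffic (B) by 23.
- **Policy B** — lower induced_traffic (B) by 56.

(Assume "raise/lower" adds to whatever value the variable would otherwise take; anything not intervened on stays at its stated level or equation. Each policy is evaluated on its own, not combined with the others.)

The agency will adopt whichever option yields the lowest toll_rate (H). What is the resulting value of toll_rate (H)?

Policy A (B − 23):
  B = 106 − 23 = 83
  N = 49
  H = 130 − 2·83 − 4·49 = -232
Policy B (B − 56):
  B = 106 − 56 = 50
  N = 49
  H = 130 − 2·50 − 4·49 = -166
Comparing — Policy A: H=-232, Policy B: H=-166. Lowest is -232 (Policy A).

-232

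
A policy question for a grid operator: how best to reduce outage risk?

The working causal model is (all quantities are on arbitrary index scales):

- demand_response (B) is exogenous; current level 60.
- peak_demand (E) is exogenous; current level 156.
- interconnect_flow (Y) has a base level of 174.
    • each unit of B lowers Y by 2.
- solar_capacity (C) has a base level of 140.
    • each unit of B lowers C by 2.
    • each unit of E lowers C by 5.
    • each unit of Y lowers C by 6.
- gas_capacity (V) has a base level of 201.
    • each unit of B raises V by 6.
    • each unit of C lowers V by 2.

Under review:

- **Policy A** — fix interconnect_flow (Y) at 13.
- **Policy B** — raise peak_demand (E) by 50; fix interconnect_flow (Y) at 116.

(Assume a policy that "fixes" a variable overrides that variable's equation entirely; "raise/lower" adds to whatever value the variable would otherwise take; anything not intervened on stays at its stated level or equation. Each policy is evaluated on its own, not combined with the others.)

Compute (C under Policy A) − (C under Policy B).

868

Policy A (Y := 13):
  B = 60
  E = 156
  Y = 13
  C = 140 − 2·60 − 5·156 − 6·13 = -838
Policy B (E + 50, Y := 116):
  B = 60
  E = 156 + 50 = 206
  Y = 116
  C = 140 − 2·60 − 5·206 − 6·116 = -1706
C: -838 − (-1706) = 868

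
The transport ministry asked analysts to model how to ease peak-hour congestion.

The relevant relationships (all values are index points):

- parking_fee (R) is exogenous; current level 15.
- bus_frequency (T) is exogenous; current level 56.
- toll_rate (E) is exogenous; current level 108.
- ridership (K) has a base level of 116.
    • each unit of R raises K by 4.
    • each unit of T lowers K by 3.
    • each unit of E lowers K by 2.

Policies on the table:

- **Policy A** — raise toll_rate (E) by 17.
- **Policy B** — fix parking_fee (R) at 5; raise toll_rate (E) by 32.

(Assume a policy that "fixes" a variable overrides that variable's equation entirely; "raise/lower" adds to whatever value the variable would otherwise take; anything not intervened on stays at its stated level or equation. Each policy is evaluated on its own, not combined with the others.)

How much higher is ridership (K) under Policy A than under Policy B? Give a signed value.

70

Policy A (E + 17):
  R = 15
  T = 56
  E = 108 + 17 = 125
  K = 116 + 4·15 − 3·56 − 2·125 = -242
Policy B (R := 5, E + 32):
  R = 5
  T = 56
  E = 108 + 32 = 140
  K = 116 + 4·5 − 3·56 − 2·140 = -312
K: -242 − (-312) = 70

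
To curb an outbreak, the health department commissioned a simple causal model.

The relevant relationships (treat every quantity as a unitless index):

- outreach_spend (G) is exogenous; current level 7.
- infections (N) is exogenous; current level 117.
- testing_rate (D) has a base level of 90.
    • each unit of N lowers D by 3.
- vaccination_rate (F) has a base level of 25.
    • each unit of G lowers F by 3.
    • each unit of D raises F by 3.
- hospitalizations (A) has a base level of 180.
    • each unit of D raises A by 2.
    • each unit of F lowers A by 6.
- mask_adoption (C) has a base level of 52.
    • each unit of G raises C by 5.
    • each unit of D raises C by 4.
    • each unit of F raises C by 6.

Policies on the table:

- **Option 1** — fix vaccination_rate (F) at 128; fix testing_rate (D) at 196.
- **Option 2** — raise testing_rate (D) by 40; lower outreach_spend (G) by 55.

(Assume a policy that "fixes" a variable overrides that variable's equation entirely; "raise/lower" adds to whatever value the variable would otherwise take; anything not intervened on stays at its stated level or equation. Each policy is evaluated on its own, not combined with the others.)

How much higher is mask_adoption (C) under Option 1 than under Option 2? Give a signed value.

Option 1 (F := 128, D := 196):
  G = 7
  N = 117
  D = 196
  F = 128
  C = 52 + 5·7 + 4·196 + 6·128 = 1639
Option 2 (D + 40, G − 55):
  G = 7 − 55 = -48
  N = 117
  D = 90 − 3·117 (+40 from intervention) = -221
  F = 25 − 3·(-48) + 3·(-221) = -494
  C = 52 + 5·(-48) + 4·(-221) + 6·(-494) = -4036
C: 1639 − (-4036) = 5675

5675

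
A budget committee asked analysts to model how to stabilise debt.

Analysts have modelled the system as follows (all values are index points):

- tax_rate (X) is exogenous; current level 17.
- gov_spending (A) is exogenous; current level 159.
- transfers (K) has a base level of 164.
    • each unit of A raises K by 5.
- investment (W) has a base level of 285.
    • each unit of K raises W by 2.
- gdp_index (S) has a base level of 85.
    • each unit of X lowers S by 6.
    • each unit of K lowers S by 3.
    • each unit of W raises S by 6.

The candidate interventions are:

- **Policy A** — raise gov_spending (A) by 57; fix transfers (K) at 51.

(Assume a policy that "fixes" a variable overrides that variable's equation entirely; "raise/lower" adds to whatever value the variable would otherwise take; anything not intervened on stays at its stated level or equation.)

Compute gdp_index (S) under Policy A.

Policy A (A + 57, K := 51):
  X = 17
  A = 159 + 57 = 216
  K = 51
  W = 285 + 2·51 = 387
  S = 85 − 6·17 − 3·51 + 6·387 = 2152

2152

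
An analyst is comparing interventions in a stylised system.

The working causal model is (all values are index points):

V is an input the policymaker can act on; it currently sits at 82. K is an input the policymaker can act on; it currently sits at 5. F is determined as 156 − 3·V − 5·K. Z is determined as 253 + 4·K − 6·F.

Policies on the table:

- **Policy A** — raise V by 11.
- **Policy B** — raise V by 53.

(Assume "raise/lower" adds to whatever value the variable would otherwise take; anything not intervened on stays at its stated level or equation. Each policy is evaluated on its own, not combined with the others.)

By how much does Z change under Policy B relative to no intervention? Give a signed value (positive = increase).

954

Baseline:
  V = 82
  K = 5
  F = 156 − 3·82 − 5·5 = -115
  Z = 253 + 4·5 − 6·(-115) = 963
Policy B (V + 53):
  V = 82 + 53 = 135
  K = 5
  F = 156 − 3·135 − 5·5 = -274
  Z = 253 + 4·5 − 6·(-274) = 1917
Change in Z: 1917 − 963 = 954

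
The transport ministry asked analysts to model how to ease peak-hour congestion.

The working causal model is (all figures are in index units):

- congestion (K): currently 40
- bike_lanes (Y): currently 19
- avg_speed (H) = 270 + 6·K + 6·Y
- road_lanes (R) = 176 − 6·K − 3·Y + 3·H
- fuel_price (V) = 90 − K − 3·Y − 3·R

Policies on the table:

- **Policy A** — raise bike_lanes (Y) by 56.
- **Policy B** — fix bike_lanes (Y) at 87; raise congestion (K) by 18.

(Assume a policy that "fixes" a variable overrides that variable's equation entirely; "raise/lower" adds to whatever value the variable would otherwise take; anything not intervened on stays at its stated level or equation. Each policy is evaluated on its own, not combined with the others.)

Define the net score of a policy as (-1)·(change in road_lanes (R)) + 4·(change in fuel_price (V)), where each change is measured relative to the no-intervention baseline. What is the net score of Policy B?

Baseline:
  K = 40
  Y = 19
  H = 270 + 6·40 + 6·19 = 624
  R = 176 − 6·40 − 3·19 + 3·624 = 1751
  V = 90 − 40 − 3·19 − 3·1751 = -5260
Policy B (Y := 87, K + 18):
  K = 40 + 18 = 58
  Y = 87
  H = 270 + 6·58 + 6·87 = 1140
  R = 176 − 6·58 − 3·87 + 3·1140 = 2987
  V = 90 − 58 − 3·87 − 3·2987 = -9190
ΔR = 2987 − 1751 = 1236; ΔV = -9190 − (-5260) = -3930
Score = (-1)·1236 + 4·(-3930) = -16956

-16956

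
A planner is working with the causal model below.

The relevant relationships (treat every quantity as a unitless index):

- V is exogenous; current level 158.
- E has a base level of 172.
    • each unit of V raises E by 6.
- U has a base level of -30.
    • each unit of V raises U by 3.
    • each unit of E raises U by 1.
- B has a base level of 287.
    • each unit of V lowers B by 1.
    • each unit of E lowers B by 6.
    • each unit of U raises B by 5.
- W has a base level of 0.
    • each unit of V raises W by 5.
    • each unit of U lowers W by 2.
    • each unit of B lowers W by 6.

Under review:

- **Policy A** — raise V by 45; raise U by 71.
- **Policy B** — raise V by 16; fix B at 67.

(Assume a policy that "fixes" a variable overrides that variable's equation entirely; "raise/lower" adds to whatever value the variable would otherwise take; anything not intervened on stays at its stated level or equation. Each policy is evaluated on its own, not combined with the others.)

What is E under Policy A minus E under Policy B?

Policy A (V + 45, U + 71):
  V = 158 + 45 = 203
  E = 172 + 6·203 = 1390
Policy B (V + 16, B := 67):
  V = 158 + 16 = 174
  E = 172 + 6·174 = 1216
E: 1390 − 1216 = 174

174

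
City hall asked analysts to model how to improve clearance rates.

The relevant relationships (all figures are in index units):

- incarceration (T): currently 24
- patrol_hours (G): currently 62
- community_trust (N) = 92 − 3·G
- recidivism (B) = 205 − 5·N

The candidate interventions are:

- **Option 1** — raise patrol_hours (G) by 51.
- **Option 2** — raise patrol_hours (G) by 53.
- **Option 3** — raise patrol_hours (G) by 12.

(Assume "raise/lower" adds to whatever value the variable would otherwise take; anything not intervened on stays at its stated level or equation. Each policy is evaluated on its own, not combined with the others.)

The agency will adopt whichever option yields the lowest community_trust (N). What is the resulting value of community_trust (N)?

-253

Option 1 (G + 51):
  G = 62 + 51 = 113
  N = 92 − 3·113 = -247
Option 2 (G + 53):
  G = 62 + 53 = 115
  N = 92 − 3·115 = -253
Option 3 (G + 12):
  G = 62 + 12 = 74
  N = 92 − 3·74 = -130
Comparing — Option 1: N=-247, Option 2: N=-253, Option 3: N=-130. Lowest is -253 (Option 2).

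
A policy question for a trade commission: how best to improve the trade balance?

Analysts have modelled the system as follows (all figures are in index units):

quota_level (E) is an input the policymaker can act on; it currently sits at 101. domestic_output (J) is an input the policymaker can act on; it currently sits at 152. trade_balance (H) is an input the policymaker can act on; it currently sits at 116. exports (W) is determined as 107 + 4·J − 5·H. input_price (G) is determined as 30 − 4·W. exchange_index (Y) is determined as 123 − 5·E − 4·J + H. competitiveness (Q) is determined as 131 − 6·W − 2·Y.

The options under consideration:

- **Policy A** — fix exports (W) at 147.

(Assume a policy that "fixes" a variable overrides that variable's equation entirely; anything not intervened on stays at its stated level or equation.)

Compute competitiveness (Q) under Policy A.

Policy A (W := 147):
  E = 101
  J = 152
  H = 116
  W = 147
  Y = 123 − 5·101 − 4·152 + 116 = -874
  Q = 131 − 6·147 − 2·(-874) = 997

997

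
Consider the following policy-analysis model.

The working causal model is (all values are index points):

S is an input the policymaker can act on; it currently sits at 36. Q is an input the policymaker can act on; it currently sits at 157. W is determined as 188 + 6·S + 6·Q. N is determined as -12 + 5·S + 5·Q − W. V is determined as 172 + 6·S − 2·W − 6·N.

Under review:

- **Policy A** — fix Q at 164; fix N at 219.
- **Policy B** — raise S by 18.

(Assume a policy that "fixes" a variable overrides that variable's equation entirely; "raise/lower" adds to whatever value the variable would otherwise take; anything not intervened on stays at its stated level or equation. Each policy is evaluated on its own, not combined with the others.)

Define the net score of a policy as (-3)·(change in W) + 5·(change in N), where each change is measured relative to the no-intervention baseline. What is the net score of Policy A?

Baseline:
  S = 36
  Q = 157
  W = 188 + 6·36 + 6·157 = 1346
  N = -12 + 5·36 + 5·157 − 1346 = -393
Policy A (Q := 164, N := 219):
  S = 36
  Q = 164
  W = 188 + 6·36 + 6·164 = 1388
  N = 219
ΔW = 1388 − 1346 = 42; ΔN = 219 − (-393) = 612
Score = (-3)·42 + 5·612 = 2934

2934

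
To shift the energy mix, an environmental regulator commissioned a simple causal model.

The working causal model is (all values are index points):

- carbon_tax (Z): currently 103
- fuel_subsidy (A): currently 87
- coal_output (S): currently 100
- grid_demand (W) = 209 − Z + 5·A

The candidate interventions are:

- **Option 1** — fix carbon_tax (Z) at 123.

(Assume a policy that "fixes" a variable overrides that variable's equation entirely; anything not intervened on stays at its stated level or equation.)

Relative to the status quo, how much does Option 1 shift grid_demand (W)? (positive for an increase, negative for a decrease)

Baseline:
  Z = 103
  A = 87
  W = 209 − 103 + 5·87 = 541
Option 1 (Z := 123):
  Z = 123
  A = 87
  W = 209 − 123 + 5·87 = 521
Change in W: 521 − 541 = -20

-20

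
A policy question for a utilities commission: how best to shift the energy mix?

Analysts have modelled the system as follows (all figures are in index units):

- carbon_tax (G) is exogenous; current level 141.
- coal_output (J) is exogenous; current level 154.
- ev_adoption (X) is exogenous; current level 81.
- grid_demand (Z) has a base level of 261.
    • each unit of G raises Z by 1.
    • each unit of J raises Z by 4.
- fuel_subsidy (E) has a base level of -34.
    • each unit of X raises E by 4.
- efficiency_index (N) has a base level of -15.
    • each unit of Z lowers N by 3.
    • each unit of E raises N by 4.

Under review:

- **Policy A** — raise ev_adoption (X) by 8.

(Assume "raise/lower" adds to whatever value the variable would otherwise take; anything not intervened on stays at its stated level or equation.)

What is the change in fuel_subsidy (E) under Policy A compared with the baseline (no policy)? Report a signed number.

32

Baseline:
  X = 81
  E = -34 + 4·81 = 290
Policy A (X + 8):
  X = 81 + 8 = 89
  E = -34 + 4·89 = 322
Change in E: 322 − 290 = 32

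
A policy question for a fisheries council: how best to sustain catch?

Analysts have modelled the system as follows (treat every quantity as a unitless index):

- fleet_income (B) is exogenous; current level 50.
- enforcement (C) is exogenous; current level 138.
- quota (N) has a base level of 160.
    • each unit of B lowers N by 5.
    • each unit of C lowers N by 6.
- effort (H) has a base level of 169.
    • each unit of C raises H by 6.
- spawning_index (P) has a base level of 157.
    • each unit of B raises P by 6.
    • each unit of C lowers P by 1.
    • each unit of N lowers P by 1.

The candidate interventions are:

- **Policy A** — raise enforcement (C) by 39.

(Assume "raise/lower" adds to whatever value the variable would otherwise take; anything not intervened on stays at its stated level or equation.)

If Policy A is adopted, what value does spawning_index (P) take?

Policy A (C + 39):
  B = 50
  C = 138 + 39 = 177
  N = 160 − 5·50 − 6·177 = -1152
  P = 157 + 6·50 − 177 − (-1152) = 1432

1432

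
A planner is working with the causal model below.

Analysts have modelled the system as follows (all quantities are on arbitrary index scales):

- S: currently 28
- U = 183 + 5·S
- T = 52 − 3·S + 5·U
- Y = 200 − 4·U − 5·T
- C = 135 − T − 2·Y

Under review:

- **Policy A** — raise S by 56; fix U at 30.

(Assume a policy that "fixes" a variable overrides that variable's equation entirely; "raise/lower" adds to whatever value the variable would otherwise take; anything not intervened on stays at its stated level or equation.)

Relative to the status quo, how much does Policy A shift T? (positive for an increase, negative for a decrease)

-1633

Baseline:
  S = 28
  U = 183 + 5·28 = 323
  T = 52 − 3·28 + 5·323 = 1583
Policy A (S + 56, U := 30):
  S = 28 + 56 = 84
  U = 30
  T = 52 − 3·84 + 5·30 = -50
Change in T: -50 − 1583 = -1633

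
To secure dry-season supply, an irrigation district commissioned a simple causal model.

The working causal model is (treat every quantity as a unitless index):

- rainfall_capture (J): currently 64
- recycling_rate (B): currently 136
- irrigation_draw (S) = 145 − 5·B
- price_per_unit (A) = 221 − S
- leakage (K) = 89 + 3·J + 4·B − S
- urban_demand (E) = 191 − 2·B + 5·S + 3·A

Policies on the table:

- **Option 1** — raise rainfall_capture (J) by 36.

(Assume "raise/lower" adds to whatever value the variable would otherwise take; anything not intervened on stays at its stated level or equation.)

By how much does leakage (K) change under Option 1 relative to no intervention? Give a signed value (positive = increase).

Baseline:
  J = 64
  B = 136
  S = 145 − 5·136 = -535
  K = 89 + 3·64 + 4·136 − (-535) = 1360
Option 1 (J + 36):
  J = 64 + 36 = 100
  B = 136
  S = 145 − 5·136 = -535
  K = 89 + 3·100 + 4·136 − (-535) = 1468
Change in K: 1468 − 1360 = 108

108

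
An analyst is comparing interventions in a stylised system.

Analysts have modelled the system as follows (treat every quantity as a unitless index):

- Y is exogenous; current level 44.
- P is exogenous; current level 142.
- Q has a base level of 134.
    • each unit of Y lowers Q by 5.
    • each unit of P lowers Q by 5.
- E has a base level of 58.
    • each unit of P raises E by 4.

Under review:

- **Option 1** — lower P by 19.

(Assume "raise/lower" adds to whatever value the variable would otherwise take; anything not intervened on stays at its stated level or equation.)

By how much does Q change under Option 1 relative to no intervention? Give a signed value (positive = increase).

95

Baseline:
  Y = 44
  P = 142
  Q = 134 − 5·44 − 5·142 = -796
Option 1 (P − 19):
  Y = 44
  P = 142 − 19 = 123
  Q = 134 − 5·44 − 5·123 = -701
Change in Q: -701 − (-796) = 95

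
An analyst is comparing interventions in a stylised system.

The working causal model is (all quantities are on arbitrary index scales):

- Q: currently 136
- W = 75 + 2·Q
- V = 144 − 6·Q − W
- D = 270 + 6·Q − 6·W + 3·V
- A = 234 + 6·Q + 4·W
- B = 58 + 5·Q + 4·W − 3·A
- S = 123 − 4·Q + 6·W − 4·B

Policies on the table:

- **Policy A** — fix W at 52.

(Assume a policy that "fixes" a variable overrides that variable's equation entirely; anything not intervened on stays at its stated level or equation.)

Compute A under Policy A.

Policy A (W := 52):
  Q = 136
  W = 52
  A = 234 + 6·136 + 4·52 = 1258

1258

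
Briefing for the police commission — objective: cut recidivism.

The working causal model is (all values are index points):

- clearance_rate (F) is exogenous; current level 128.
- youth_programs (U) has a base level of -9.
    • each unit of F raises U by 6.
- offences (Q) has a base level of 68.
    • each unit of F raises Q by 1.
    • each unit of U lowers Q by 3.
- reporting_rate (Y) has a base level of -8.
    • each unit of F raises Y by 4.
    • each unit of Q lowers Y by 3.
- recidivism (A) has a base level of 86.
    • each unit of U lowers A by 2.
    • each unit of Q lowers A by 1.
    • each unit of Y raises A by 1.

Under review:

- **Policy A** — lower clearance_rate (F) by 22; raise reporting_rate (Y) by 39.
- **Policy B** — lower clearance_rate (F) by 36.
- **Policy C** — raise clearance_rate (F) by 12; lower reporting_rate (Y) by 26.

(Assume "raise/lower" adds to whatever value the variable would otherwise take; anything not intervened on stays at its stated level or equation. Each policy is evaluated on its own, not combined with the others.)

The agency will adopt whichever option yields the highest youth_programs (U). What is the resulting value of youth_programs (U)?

831

Policy A (F − 22, Y + 39):
  F = 128 − 22 = 106
  U = -9 + 6·106 = 627
Policy B (F − 36):
  F = 128 − 36 = 92
  U = -9 + 6·92 = 543
Policy C (F + 12, Y − 26):
  F = 128 + 12 = 140
  U = -9 + 6·140 = 831
Comparing — Policy A: U=627, Policy B: U=543, Policy C: U=831. Highest is 831 (Policy C).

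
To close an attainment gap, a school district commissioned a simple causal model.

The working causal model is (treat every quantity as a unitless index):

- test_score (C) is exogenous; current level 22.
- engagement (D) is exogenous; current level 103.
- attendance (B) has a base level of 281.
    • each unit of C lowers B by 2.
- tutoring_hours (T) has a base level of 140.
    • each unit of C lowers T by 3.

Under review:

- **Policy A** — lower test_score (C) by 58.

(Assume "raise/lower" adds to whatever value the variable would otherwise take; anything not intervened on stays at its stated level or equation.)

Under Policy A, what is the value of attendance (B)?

353

Policy A (C − 58):
  C = 22 − 58 = -36
  B = 281 − 2·(-36) = 353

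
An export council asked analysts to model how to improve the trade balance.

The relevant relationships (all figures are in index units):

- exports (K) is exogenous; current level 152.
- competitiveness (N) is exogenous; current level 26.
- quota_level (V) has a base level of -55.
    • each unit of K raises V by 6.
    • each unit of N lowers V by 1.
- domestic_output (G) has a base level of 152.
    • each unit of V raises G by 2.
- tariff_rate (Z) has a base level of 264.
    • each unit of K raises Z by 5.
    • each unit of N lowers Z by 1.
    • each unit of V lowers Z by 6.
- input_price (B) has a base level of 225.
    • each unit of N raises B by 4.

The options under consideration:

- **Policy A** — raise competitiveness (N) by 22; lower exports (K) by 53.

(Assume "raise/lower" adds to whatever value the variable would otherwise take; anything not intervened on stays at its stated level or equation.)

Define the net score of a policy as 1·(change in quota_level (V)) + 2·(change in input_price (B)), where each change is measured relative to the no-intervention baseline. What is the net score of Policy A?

Baseline:
  K = 152
  N = 26
  V = -55 + 6·152 − 26 = 831
  B = 225 + 4·26 = 329
Policy A (N + 22, K − 53):
  K = 152 − 53 = 99
  N = 26 + 22 = 48
  V = -55 + 6·99 − 48 = 491
  B = 225 + 4·48 = 417
ΔV = 491 − 831 = -340; ΔB = 417 − 329 = 88
Score = 1·(-340) + 2·88 = -164

-164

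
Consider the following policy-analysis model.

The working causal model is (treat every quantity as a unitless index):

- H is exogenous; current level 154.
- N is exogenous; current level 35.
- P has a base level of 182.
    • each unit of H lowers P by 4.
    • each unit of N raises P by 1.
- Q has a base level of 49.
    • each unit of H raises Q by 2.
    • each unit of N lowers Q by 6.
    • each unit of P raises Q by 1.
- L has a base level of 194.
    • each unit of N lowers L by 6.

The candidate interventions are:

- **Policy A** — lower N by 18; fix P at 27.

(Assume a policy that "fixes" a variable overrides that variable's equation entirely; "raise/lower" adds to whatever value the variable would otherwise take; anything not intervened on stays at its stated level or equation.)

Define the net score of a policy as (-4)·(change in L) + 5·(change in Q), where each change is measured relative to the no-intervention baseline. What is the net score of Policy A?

2238

Baseline:
  H = 154
  N = 35
  P = 182 − 4·154 + 35 = -399
  Q = 49 + 2·154 − 6·35 + (-399) = -252
  L = 194 − 6·35 = -16
Policy A (N − 18, P := 27):
  H = 154
  N = 35 − 18 = 17
  P = 27
  Q = 49 + 2·154 − 6·17 + 27 = 282
  L = 194 − 6·17 = 92
ΔL = 92 − (-16) = 108; ΔQ = 282 − (-252) = 534
Score = (-4)·108 + 5·534 = 2238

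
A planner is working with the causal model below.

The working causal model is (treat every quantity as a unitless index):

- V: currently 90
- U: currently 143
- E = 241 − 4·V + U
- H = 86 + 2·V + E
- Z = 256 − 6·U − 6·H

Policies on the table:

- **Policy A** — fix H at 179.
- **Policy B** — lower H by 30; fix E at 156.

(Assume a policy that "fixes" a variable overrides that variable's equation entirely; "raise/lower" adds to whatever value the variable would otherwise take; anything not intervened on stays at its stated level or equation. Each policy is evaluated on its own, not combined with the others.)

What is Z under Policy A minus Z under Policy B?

1278

Policy A (H := 179):
  V = 90
  U = 143
  E = 241 − 4·90 + 143 = 24
  H = 179
  Z = 256 − 6·143 − 6·179 = -1676
Policy B (H − 30, E := 156):
  V = 90
  U = 143
  E = 156
  H = 86 + 2·90 + 156 (−30 from intervention) = 392
  Z = 256 − 6·143 − 6·392 = -2954
Z: -1676 − (-2954) = 1278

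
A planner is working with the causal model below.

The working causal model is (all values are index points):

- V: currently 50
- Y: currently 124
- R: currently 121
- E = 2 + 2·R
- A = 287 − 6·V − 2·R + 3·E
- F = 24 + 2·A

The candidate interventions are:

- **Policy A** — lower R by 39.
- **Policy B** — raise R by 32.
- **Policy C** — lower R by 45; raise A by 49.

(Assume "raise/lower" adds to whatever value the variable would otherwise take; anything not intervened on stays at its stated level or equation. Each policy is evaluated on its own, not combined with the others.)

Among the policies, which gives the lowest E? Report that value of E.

Policy A (R − 39):
  R = 121 − 39 = 82
  E = 2 + 2·82 = 166
Policy B (R + 32):
  R = 121 + 32 = 153
  E = 2 + 2·153 = 308
Policy C (R − 45, A + 49):
  R = 121 − 45 = 76
  E = 2 + 2·76 = 154
Comparing — Policy A: E=166, Policy B: E=308, Policy C: E=154. Lowest is 154 (Policy C).

154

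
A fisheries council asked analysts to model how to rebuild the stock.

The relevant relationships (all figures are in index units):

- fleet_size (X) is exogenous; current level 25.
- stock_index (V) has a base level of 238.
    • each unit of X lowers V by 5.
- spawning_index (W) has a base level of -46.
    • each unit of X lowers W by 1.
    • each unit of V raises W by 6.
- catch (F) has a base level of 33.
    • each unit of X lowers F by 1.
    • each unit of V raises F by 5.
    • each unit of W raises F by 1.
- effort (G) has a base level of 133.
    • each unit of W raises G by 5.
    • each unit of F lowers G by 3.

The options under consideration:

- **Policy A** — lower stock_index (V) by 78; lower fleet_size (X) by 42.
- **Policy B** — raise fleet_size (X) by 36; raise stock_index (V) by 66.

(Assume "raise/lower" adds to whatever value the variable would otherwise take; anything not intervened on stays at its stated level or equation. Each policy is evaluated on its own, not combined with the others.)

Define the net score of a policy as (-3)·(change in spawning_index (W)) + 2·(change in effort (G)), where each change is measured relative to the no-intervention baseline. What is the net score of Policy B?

Baseline:
  X = 25
  V = 238 − 5·25 = 113
  W = -46 − 25 + 6·113 = 607
  F = 33 − 25 + 5·113 + 607 = 1180
  G = 133 + 5·607 − 3·1180 = -372
Policy B (X + 36, V + 66):
  X = 25 + 36 = 61
  V = 238 − 5·61 (+66 from intervention) = -1
  W = -46 − 61 + 6·(-1) = -113
  F = 33 − 61 + 5·(-1) + (-113) = -146
  G = 133 + 5·(-113) − 3·(-146) = 6
ΔW = -113 − 607 = -720; ΔG = 6 − (-372) = 378
Score = (-3)·(-720) + 2·378 = 2916

2916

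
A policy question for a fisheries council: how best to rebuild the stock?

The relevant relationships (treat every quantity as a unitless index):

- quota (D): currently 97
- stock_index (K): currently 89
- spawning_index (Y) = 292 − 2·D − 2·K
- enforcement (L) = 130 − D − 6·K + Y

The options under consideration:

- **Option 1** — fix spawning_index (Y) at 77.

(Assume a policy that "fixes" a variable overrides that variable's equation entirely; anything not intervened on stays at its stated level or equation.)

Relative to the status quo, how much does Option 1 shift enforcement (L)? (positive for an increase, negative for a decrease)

157

Baseline:
  D = 97
  K = 89
  Y = 292 − 2·97 − 2·89 = -80
  L = 130 − 97 − 6·89 + (-80) = -581
Option 1 (Y := 77):
  D = 97
  K = 89
  Y = 77
  L = 130 − 97 − 6·89 + 77 = -424
Change in L: -424 − (-581) = 157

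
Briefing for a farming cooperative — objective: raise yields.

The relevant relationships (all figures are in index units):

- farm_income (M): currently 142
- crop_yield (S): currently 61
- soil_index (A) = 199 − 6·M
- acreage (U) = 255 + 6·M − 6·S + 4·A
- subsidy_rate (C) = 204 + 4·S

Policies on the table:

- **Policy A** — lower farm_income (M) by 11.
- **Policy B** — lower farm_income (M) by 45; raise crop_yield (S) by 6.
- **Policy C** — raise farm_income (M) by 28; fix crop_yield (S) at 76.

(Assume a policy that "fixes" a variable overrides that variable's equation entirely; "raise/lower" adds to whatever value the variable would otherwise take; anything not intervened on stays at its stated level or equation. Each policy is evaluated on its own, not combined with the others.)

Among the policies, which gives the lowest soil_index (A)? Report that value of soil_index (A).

-821

Policy A (M − 11):
  M = 142 − 11 = 131
  A = 199 − 6·131 = -587
Policy B (M − 45, S + 6):
  M = 142 − 45 = 97
  A = 199 − 6·97 = -383
Policy C (M + 28, S := 76):
  M = 142 + 28 = 170
  A = 199 − 6·170 = -821
Comparing — Policy A: A=-587, Policy B: A=-383, Policy C: A=-821. Lowest is -821 (Policy C).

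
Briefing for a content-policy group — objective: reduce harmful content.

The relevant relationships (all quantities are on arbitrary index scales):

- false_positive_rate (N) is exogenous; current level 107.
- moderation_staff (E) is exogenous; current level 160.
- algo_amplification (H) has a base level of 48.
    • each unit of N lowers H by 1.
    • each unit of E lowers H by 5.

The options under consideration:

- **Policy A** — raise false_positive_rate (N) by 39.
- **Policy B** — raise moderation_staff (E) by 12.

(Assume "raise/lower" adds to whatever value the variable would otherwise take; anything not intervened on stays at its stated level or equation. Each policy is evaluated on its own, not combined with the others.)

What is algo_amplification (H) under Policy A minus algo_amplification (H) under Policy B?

Policy A (N + 39):
  N = 107 + 39 = 146
  E = 160
  H = 48 − 146 − 5·160 = -898
Policy B (E + 12):
  N = 107
  E = 160 + 12 = 172
  H = 48 − 107 − 5·172 = -919
H: -898 − (-919) = 21

21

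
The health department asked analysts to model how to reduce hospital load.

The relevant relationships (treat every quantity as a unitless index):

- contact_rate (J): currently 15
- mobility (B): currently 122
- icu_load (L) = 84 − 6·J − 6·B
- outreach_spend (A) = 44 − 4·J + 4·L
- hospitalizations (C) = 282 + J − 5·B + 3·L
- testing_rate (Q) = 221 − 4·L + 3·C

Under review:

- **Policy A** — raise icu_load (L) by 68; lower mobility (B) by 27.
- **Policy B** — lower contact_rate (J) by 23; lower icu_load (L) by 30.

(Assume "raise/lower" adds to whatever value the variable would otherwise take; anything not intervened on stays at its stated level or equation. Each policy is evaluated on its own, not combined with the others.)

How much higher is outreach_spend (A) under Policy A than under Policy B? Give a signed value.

396

Policy A (L + 68, B − 27):
  J = 15
  B = 122 − 27 = 95
  L = 84 − 6·15 − 6·95 (+68 from intervention) = -508
  A = 44 − 4·15 + 4·(-508) = -2048
Policy B (J − 23, L − 30):
  J = 15 − 23 = -8
  B = 122
  L = 84 − 6·(-8) − 6·122 (−30 from intervention) = -630
  A = 44 − 4·(-8) + 4·(-630) = -2444
A: -2048 − (-2444) = 396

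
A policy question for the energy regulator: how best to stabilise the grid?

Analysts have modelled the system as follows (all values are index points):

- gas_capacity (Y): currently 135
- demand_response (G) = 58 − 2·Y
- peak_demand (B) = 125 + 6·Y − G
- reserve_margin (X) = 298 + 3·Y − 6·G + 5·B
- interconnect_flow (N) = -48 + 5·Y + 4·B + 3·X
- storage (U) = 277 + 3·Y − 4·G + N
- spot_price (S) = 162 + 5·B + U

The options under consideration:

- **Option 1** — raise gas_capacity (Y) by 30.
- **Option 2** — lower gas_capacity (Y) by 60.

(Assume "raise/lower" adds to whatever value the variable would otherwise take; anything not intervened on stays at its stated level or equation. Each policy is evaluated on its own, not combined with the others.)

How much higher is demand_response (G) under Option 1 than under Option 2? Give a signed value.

-180

Option 1 (Y + 30):
  Y = 135 + 30 = 165
  G = 58 − 2·165 = -272
Option 2 (Y − 60):
  Y = 135 − 60 = 75
  G = 58 − 2·75 = -92
G: -272 − (-92) = -180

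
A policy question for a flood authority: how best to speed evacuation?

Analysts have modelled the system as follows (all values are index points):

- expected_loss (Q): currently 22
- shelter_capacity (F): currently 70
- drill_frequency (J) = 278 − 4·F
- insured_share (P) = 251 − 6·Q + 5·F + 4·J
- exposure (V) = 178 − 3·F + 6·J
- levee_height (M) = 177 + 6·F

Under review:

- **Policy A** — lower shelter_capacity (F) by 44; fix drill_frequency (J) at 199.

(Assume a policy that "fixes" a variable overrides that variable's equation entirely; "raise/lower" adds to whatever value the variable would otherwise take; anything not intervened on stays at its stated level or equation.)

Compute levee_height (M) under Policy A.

Policy A (F − 44, J := 199):
  F = 70 − 44 = 26
  M = 177 + 6·26 = 333

333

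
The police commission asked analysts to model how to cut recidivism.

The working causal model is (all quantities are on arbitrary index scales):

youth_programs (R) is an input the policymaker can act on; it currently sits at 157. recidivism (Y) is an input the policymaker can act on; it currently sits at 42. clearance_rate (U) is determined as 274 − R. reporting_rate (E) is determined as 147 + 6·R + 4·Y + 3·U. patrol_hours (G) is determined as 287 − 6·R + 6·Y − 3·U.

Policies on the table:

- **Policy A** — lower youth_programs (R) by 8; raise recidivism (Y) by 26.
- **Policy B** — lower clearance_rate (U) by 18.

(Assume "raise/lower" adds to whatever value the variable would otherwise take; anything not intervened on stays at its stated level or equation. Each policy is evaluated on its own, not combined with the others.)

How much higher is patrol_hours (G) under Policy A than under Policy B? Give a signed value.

Policy A (R − 8, Y + 26):
  R = 157 − 8 = 149
  Y = 42 + 26 = 68
  U = 274 − 149 = 125
  G = 287 − 6·149 + 6·68 − 3·125 = -574
Policy B (U − 18):
  R = 157
  Y = 42
  U = 274 − 157 (−18 from intervention) = 99
  G = 287 − 6·157 + 6·42 − 3·99 = -700
G: -574 − (-700) = 126

126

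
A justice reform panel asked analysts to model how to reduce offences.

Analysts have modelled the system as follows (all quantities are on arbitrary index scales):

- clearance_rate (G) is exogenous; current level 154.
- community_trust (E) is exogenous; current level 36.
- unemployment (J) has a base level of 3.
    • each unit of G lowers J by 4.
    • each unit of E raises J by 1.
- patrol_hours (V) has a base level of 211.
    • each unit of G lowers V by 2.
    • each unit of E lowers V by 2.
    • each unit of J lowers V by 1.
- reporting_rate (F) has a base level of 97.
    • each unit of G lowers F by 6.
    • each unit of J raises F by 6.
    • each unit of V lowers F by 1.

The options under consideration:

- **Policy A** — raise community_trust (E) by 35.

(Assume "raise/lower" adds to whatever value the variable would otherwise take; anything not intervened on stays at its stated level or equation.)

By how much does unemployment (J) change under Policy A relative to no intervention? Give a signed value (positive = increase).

35

Baseline:
  G = 154
  E = 36
  J = 3 − 4·154 + 36 = -577
Policy A (E + 35):
  G = 154
  E = 36 + 35 = 71
  J = 3 − 4·154 + 71 = -542
Change in J: -542 − (-577) = 35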